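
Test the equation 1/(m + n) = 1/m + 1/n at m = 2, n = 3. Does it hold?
Fails

Substituting m = 2, n = 3:

LHS = 1/(2 + 3) = 1/5
RHS = 1/2 + 1/3 = 5/6

LHS ≠ RHS, so the equation does not hold at this point.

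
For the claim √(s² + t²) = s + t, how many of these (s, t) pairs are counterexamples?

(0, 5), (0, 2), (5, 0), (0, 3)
0

Testing each pair:
(0, 5): LHS = 5, RHS = 5 → satisfies claim
(0, 2): LHS = 2, RHS = 2 → satisfies claim
(5, 0): LHS = 5, RHS = 5 → satisfies claim
(0, 3): LHS = 3, RHS = 3 → satisfies claim

That makes 0 counterexamples.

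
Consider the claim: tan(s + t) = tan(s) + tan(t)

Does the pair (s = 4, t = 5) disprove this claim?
Substituting s = 4, t = 5:
LHS = tan(4 + 5) = tan(9) ≈ -0.4523
RHS = tan(4) + tan(5) ≈ -2.223

Since LHS ≠ RHS, this pair disproves the claim.

Answer: Yes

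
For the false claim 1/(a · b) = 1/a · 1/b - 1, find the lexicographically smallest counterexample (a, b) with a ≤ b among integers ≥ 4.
Substituting (4, 4) into the claim:
LHS = 1/(4 · 4) = 1/16
RHS = 1/4 · 1/4 - 1 = -15/16

Since LHS ≠ RHS, this pair disproves the claim, and no lexicographically smaller pair (a ≤ b, integers ≥ 4) does.

For instance (4, 9) is also a counterexample (LHS = 1/36, RHS = -35/36), but it's lexicographically larger.

Answer: (a, b) = (4, 4)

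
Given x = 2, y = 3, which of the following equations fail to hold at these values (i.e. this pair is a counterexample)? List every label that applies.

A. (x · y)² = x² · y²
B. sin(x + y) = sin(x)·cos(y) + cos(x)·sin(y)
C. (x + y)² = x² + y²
Evaluating each claim at the given values:
A. LHS = 36, RHS = 36 → holds here (LHS = RHS)
B. LHS = sin(5) ≈ -0.9589, RHS = sin(2)·cos(3) + sin(3)·cos(2) ≈ -0.9589 → holds here (LHS = RHS)
C. LHS = 25, RHS = 13 → fails here (LHS ≠ RHS)

Answer: C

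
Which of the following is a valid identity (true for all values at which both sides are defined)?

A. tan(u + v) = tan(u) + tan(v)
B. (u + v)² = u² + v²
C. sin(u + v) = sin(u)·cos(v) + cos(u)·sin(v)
A: fails at (4, 6) — LHS = tan(10) ≈ 0.6484, RHS = tan(6) + tan(4) ≈ 0.8668.
B: fails at (3, 7) — LHS = 100, RHS = 58.
C: holds — e.g. at (1, 5), both sides equal sin(6) ≈ -0.2794.

Answer: C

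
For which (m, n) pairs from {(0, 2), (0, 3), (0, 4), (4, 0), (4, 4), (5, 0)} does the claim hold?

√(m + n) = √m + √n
(0, 2), (0, 3), (0, 4), (4, 0), (5, 0)

Testing each pair:
(0, 2): LHS = √(2) ≈ 1.414, RHS = √(2) ≈ 1.414 → holds
(0, 3): LHS = √(3) ≈ 1.732, RHS = √(3) ≈ 1.732 → holds
(0, 4): LHS = 2, RHS = 2 → holds
(4, 0): LHS = 2, RHS = 2 → holds
(4, 4): LHS = 2·√(2) ≈ 2.828, RHS = 4 → fails
(5, 0): LHS = √(5) ≈ 2.236, RHS = √(5) ≈ 2.236 → holds

5 of 6 pairs satisfy the claim.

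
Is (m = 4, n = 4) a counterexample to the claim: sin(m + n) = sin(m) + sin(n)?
Yes

Substituting m = 4, n = 4:
LHS = sin(4 + 4) = sin(8) ≈ 0.9894
RHS = sin(4) + sin(4) = 2·sin(4) ≈ -1.514

Since LHS ≠ RHS, this pair disproves the claim.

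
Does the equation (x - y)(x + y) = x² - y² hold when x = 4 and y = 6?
Substituting x = 4, y = 6:

LHS = (4 - 6)(4 + 6) = -20
RHS = 4² - 6² = -20

LHS = RHS, so the equation holds at this point.

Answer: Holds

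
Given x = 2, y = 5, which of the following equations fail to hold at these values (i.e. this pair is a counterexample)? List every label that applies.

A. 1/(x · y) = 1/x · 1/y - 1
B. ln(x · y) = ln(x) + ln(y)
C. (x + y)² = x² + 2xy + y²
Evaluating each claim at the given values:
A. LHS = 1/10, RHS = -9/10 → fails here (LHS ≠ RHS)
B. LHS = ln(10) ≈ 2.303, RHS = ln(2) + ln(5) ≈ 2.303 → holds here (LHS = RHS)
C. LHS = 49, RHS = 49 → holds here (LHS = RHS)

Answer: A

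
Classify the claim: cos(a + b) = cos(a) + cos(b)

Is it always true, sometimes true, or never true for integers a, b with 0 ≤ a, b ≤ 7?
The claim fails for every pair in the range. For instance at (a, b) = (4, 7): LHS = cos(11) ≈ 0.004426, RHS = cos(4) + cos(7) ≈ 0.1003.

Answer: Never true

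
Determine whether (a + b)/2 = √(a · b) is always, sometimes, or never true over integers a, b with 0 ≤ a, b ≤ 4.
Sometimes true

It holds at (a, b) = (1, 1) (both sides equal 1), but fails at (a, b) = (4, 1) (LHS = 5/2, RHS = 2).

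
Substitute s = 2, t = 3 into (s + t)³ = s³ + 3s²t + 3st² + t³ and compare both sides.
LHS = (2 + 3)³ = 125
RHS = 2³ + 3·2²·3 + 3·2·3² + 3³ = 125

LHS = RHS: the two sides agree.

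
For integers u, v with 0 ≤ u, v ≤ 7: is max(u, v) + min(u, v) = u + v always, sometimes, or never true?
The identity holds for every pair in the range. For instance at (u, v) = (0, 0): both sides equal 0.

Answer: Always true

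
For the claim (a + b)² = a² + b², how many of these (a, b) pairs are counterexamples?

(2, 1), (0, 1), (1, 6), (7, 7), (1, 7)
Testing each pair:
(2, 1): LHS = 9, RHS = 5 → counterexample
(0, 1): LHS = 1, RHS = 1 → satisfies claim
(1, 6): LHS = 49, RHS = 37 → counterexample
(7, 7): LHS = 196, RHS = 98 → counterexample
(1, 7): LHS = 64, RHS = 50 → counterexample

That makes 4 counterexamples.

Answer: 4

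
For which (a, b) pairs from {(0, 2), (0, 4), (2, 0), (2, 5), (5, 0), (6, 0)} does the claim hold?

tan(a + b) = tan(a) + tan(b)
(0, 2), (0, 4), (2, 0), (5, 0), (6, 0)

Testing each pair:
(0, 2): LHS = tan(2) ≈ -2.185, RHS = tan(2) ≈ -2.185 → holds
(0, 4): LHS = tan(4) ≈ 1.158, RHS = tan(4) ≈ 1.158 → holds
(2, 0): LHS = tan(2) ≈ -2.185, RHS = tan(2) ≈ -2.185 → holds
(2, 5): LHS = tan(7) ≈ 0.8714, RHS = tan(5) + tan(2) ≈ -5.566 → fails
(5, 0): LHS = tan(5) ≈ -3.381, RHS = tan(5) ≈ -3.381 → holds
(6, 0): LHS = tan(6) ≈ -0.291, RHS = tan(6) ≈ -0.291 → holds

5 of 6 pairs satisfy the claim.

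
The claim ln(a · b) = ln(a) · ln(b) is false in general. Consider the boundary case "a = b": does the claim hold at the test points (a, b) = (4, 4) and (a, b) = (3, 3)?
No, fails at both test points

At (4, 4): LHS = ln(16) ≈ 2.773 ≠ RHS = ln(4)² ≈ 1.922
At (3, 3): LHS = ln(9) ≈ 2.197 ≠ RHS = ln(3)² ≈ 1.207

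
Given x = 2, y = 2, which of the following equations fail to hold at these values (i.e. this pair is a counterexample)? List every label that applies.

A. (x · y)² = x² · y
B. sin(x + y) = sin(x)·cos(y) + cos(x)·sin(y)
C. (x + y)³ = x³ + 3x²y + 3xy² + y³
A

Evaluating each claim at the given values:
A. LHS = 16, RHS = 8 → fails here (LHS ≠ RHS)
B. LHS = sin(4) ≈ -0.7568, RHS = 2·sin(2)·cos(2) ≈ -0.7568 → holds here (LHS = RHS)
C. LHS = 64, RHS = 64 → holds here (LHS = RHS)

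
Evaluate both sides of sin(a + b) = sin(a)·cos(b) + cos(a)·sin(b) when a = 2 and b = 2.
LHS = sin(2 + 2) = sin(4) ≈ -0.7568
RHS = sin(2)·cos(2) + cos(2)·sin(2) = 2·sin(2)·cos(2) ≈ -0.7568

LHS = RHS: the two sides agree.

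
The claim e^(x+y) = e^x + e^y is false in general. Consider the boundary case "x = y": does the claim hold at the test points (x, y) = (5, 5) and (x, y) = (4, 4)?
No, fails at both test points

At (5, 5): LHS = e^10 ≈ 22026.5 ≠ RHS = 2·e^5 ≈ 296.8
At (4, 4): LHS = e^8 ≈ 2981 ≠ RHS = 2·e^4 ≈ 109.2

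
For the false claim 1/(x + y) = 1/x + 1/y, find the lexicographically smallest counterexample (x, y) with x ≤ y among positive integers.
(x, y) = (1, 1)

Substituting (1, 1) into the claim:
LHS = 1/(1 + 1) = 1/2
RHS = 1/1 + 1/1 = 2

Since LHS ≠ RHS, this pair disproves the claim, and no lexicographically smaller pair (x ≤ y, positive integers) does.

For instance (6, 8) is also a counterexample (LHS = 1/14, RHS = 7/24), but it's lexicographically larger.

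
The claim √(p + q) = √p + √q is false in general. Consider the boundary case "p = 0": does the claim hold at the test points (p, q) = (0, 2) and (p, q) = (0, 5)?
Yes, holds at both test points

At (0, 2): LHS = √(2) ≈ 1.414, RHS = √(2) ≈ 1.414 → equal
At (0, 5): LHS = √(5) ≈ 2.236, RHS = √(5) ≈ 2.236 → equal

So the claim does hold at both of these boundary points, even though it is not an identity.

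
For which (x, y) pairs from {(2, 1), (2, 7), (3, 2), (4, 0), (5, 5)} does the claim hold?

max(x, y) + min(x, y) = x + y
Testing each pair:
(2, 1): LHS = 3, RHS = 3 → holds
(2, 7): LHS = 9, RHS = 9 → holds
(3, 2): LHS = 5, RHS = 5 → holds
(4, 0): LHS = 4, RHS = 4 → holds
(5, 5): LHS = 10, RHS = 10 → holds

Every pair satisfies the claim.

Answer: All pairs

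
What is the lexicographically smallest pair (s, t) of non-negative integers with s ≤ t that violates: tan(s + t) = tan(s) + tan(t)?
Substituting (1, 1) into the claim:
LHS = tan(1 + 1) = tan(2) ≈ -2.185
RHS = tan(1) + tan(1) = 2·tan(1) ≈ 3.115

Since LHS ≠ RHS, this pair disproves the claim, and no lexicographically smaller pair (s ≤ t, non-negative integers) does.

For instance (2, 4) is also a counterexample (LHS = tan(6) ≈ -0.291, RHS = tan(2) + tan(4) ≈ -1.027), but it's lexicographically larger.

Answer: (s, t) = (1, 1)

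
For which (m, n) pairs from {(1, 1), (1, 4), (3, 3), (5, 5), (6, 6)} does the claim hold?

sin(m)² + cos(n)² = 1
(1, 1), (3, 3), (5, 5), (6, 6)

Testing each pair:
(1, 1): LHS = cos(1)² + sin(1)² = 1, RHS = 1 → holds
(1, 4): LHS = cos(4)² + sin(1)² ≈ 1.135, RHS = 1 → fails
(3, 3): LHS = sin(3)² + cos(3)² = 1, RHS = 1 → holds
(5, 5): LHS = cos(5)² + sin(5)² = 1, RHS = 1 → holds
(6, 6): LHS = sin(6)² + cos(6)² = 1, RHS = 1 → holds

4 of 5 pairs satisfy the claim.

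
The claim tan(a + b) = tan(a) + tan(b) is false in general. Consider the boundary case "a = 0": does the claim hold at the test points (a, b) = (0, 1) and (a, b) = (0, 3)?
Yes, holds at both test points

At (0, 1): LHS = tan(1) ≈ 1.557, RHS = tan(1) ≈ 1.557 → equal
At (0, 3): LHS = tan(3) ≈ -0.1425, RHS = tan(3) ≈ -0.1425 → equal

So the claim does hold at both of these boundary points, even though it is not an identity.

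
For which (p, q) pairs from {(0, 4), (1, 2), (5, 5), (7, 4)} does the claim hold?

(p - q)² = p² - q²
Testing each pair:
(0, 4): LHS = 16, RHS = -16 → fails
(1, 2): LHS = 1, RHS = -3 → fails
(5, 5): LHS = 0, RHS = 0 → holds
(7, 4): LHS = 9, RHS = 33 → fails

1 of 4 pairs satisfies the claim.

Answer: (5, 5)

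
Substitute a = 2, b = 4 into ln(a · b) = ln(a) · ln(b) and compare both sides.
LHS = ln(2 · 4) = ln(8) ≈ 2.079
RHS = ln(2) · ln(4) ≈ 0.9609

LHS ≠ RHS (they differ by about 1.119), so the equation does not hold here.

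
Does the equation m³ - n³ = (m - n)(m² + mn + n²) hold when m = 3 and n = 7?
Holds

Substituting m = 3, n = 7:

LHS = 3³ - 7³ = -316
RHS = (3 - 7)(3² + 3·7 + 7²) = -316

LHS = RHS, so the equation holds at this point.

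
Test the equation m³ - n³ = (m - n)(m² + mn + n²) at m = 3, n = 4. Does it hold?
Substituting m = 3, n = 4:

LHS = 3³ - 4³ = -37
RHS = (3 - 4)(3² + 3·4 + 4²) = -37

LHS = RHS, so the equation holds at this point.

Answer: Holds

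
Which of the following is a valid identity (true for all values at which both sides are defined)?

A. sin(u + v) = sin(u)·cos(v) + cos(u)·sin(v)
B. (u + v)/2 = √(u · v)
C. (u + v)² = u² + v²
A

A: holds — e.g. at (1, 3), both sides equal sin(4) ≈ -0.7568.
B: fails at (6, 7) — LHS = 13/2, RHS = √(42) ≈ 6.481.
C: fails at (1, 2) — LHS = 9, RHS = 5.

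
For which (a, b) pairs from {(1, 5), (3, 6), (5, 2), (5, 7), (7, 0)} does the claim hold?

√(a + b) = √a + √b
(7, 0)

Testing each pair:
(1, 5): LHS = √(6) ≈ 2.449, RHS = 1 + √(5) ≈ 3.236 → fails
(3, 6): LHS = 3, RHS = √(3) + √(6) ≈ 4.182 → fails
(5, 2): LHS = √(7) ≈ 2.646, RHS = √(2) + √(5) ≈ 3.65 → fails
(5, 7): LHS = 2·√(3) ≈ 3.464, RHS = √(5) + √(7) ≈ 4.882 → fails
(7, 0): LHS = √(7) ≈ 2.646, RHS = √(7) ≈ 2.646 → holds

1 of 5 pairs satisfies the claim.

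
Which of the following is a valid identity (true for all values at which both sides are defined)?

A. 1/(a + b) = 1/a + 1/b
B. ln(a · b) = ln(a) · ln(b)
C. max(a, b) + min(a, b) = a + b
A: fails at (3, 4) — LHS = 1/7, RHS = 7/12.
B: fails at (1, 4) — LHS = ln(4) ≈ 1.386, RHS = 0.
C: holds — e.g. at (3, 3), both sides equal 6.

Answer: C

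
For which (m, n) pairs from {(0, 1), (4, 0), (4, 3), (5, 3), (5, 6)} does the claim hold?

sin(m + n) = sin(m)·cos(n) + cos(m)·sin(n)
Testing each pair:
(0, 1): LHS = sin(1) ≈ 0.8415, RHS = sin(1) ≈ 0.8415 → holds
(4, 0): LHS = sin(4) ≈ -0.7568, RHS = sin(4) ≈ -0.7568 → holds
(4, 3): LHS = sin(7) ≈ 0.657, RHS = sin(3)·cos(4) + sin(4)·cos(3) ≈ 0.657 → holds
(5, 3): LHS = sin(8) ≈ 0.9894, RHS = sin(3)·cos(5) + sin(5)·cos(3) ≈ 0.9894 → holds
(5, 6): LHS = sin(11) ≈ -1, RHS = sin(5)·cos(6) + sin(6)·cos(5) ≈ -1 → holds

Every pair satisfies the claim.

Answer: All pairs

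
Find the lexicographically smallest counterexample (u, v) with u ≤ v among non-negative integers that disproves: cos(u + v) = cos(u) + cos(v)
Substituting (0, 0) into the claim:
LHS = cos(0 + 0) = 1
RHS = cos(0) + cos(0) = 2

Since LHS ≠ RHS, this pair disproves the claim, and no lexicographically smaller pair (u ≤ v, non-negative integers) does.

For instance (3, 6) is also a counterexample (LHS = cos(9) ≈ -0.9111, RHS = cos(3) + cos(6) ≈ -0.02982), but it's lexicographically larger.

Answer: (u, v) = (0, 0)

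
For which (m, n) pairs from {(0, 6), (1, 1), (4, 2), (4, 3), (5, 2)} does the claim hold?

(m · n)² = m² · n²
All pairs

Testing each pair:
(0, 6): LHS = 0, RHS = 0 → holds
(1, 1): LHS = 1, RHS = 1 → holds
(4, 2): LHS = 64, RHS = 64 → holds
(4, 3): LHS = 144, RHS = 144 → holds
(5, 2): LHS = 100, RHS = 100 → holds

Every pair satisfies the claim.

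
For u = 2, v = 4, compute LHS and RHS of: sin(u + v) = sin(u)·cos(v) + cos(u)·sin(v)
LHS = sin(2 + 4) = sin(6) ≈ -0.2794
RHS = sin(2)·cos(4) + cos(2)·sin(4) = sin(2)·cos(4) + sin(4)·cos(2) ≈ -0.2794

LHS = RHS: the two sides agree.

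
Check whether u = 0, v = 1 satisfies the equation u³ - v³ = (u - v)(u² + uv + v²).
Holds

Substituting u = 0, v = 1:

LHS = 0³ - 1³ = -1
RHS = (0 - 1)(0² + 0·1 + 1²) = -1

LHS = RHS, so the equation holds at this point.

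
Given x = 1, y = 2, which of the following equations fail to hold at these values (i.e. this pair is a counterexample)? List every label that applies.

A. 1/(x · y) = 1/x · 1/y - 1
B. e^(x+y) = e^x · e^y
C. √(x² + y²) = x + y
Evaluating each claim at the given values:
A. LHS = 1/2, RHS = -1/2 → fails here (LHS ≠ RHS)
B. LHS = e^3 ≈ 20.09, RHS = e^3 ≈ 20.09 → holds here (LHS = RHS)
C. LHS = √(5) ≈ 2.236, RHS = 3 → fails here (LHS ≠ RHS)

Answer: A, C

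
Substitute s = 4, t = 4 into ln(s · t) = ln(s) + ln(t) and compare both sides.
LHS = ln(4 · 4) = ln(16) ≈ 2.773
RHS = ln(4) + ln(4) = 2·ln(4) ≈ 2.773

LHS = RHS: the two sides agree.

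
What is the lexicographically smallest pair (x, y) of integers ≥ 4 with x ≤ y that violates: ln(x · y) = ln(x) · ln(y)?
Substituting (4, 4) into the claim:
LHS = ln(4 · 4) = ln(16) ≈ 2.773
RHS = ln(4) · ln(4) = ln(4)² ≈ 1.922

Since LHS ≠ RHS, this pair disproves the claim, and no lexicographically smaller pair (x ≤ y, integers ≥ 4) does.

For instance (5, 7) is also a counterexample (LHS = ln(35) ≈ 3.555, RHS = ln(5)·ln(7) ≈ 3.132), but it's lexicographically larger.

Answer: (x, y) = (4, 4)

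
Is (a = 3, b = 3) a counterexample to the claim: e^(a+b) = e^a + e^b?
Substituting a = 3, b = 3:
LHS = e^(3+3) = e^6 ≈ 403.4
RHS = e^3 + e^3 = 2·e^3 ≈ 40.17

Since LHS ≠ RHS, this pair disproves the claim.

Answer: Yes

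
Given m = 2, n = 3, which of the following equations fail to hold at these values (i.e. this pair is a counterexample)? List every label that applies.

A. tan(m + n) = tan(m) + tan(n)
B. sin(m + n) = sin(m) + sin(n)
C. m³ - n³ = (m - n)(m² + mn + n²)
Evaluating each claim at the given values:
A. LHS = tan(5) ≈ -3.381, RHS = tan(2) + tan(3) ≈ -2.328 → fails here (LHS ≠ RHS)
B. LHS = sin(5) ≈ -0.9589, RHS = sin(3) + sin(2) ≈ 1.05 → fails here (LHS ≠ RHS)
C. LHS = -19, RHS = -19 → holds here (LHS = RHS)

Answer: A, B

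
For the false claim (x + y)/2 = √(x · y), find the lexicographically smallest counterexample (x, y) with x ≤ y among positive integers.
Substituting (1, 2) into the claim:
LHS = (1 + 2)/2 = 3/2
RHS = √(1 · 2) = √(2) ≈ 1.414

Since LHS ≠ RHS, this pair disproves the claim, and no lexicographically smaller pair (x ≤ y, positive integers) does.

For instance (5, 8) is also a counterexample (LHS = 13/2, RHS = 2·√(10) ≈ 6.325), but it's lexicographically larger.

Answer: (x, y) = (1, 2)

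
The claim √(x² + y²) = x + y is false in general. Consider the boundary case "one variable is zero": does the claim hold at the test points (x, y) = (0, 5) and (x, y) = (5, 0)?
Yes, holds at both test points

At (0, 5): LHS = 5, RHS = 5 → equal
At (5, 0): LHS = 5, RHS = 5 → equal

So the claim does hold at both of these boundary points, even though it is not an identity.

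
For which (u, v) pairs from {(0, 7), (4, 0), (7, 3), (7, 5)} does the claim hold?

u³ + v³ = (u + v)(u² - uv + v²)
All pairs

Testing each pair:
(0, 7): LHS = 343, RHS = 343 → holds
(4, 0): LHS = 64, RHS = 64 → holds
(7, 3): LHS = 370, RHS = 370 → holds
(7, 5): LHS = 468, RHS = 468 → holds

Every pair satisfies the claim.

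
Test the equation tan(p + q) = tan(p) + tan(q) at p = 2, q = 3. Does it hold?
Substituting p = 2, q = 3:

LHS = tan(2 + 3) = tan(5) ≈ -3.381
RHS = tan(2) + tan(3) ≈ -2.328

LHS ≠ RHS, so the equation does not hold at this point.

Answer: Fails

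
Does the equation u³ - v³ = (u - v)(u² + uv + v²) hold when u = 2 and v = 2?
Substituting u = 2, v = 2:

LHS = 2³ - 2³ = 0
RHS = (2 - 2)(2² + 2·2 + 2²) = 0

LHS = RHS, so the equation holds at this point.

Answer: Holds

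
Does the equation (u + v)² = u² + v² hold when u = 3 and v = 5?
Fails

Substituting u = 3, v = 5:

LHS = (3 + 5)² = 64
RHS = 3² + 5² = 34

LHS ≠ RHS, so the equation does not hold at this point.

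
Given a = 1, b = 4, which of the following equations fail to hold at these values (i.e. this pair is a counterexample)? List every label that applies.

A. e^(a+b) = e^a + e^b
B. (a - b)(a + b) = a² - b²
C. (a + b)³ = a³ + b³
Evaluating each claim at the given values:
A. LHS = e^5 ≈ 148.4, RHS = e + e^4 ≈ 57.32 → fails here (LHS ≠ RHS)
B. LHS = -15, RHS = -15 → holds here (LHS = RHS)
C. LHS = 125, RHS = 65 → fails here (LHS ≠ RHS)

Answer: A, C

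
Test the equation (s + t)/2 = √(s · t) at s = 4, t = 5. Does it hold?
Fails

Substituting s = 4, t = 5:

LHS = (4 + 5)/2 = 9/2
RHS = √(4 · 5) = 2·√(5) ≈ 4.472

LHS ≠ RHS, so the equation does not hold at this point.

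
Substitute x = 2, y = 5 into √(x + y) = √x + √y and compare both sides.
LHS = √(2 + 5) = √(7) ≈ 2.646
RHS = √2 + √5 = √(2) + √(5) ≈ 3.65

LHS ≠ RHS (they differ by about 1.005), so the equation does not hold here.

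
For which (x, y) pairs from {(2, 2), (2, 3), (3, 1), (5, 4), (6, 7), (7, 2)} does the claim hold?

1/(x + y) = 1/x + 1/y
Testing each pair:
(2, 2): LHS = 1/4, RHS = 1 → fails
(2, 3): LHS = 1/5, RHS = 5/6 → fails
(3, 1): LHS = 1/4, RHS = 4/3 → fails
(5, 4): LHS = 1/9, RHS = 9/20 → fails
(6, 7): LHS = 1/13, RHS = 13/42 → fails
(7, 2): LHS = 1/9, RHS = 9/14 → fails

No pair satisfies the claim.

Answer: None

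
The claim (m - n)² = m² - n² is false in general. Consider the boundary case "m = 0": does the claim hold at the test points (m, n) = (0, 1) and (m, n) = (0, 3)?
At (0, 1): LHS = 1 ≠ RHS = -1
At (0, 3): LHS = 9 ≠ RHS = -9

Answer: No, fails at both test points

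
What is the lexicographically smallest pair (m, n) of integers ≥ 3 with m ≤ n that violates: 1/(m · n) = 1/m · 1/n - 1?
Substituting (3, 3) into the claim:
LHS = 1/(3 · 3) = 1/9
RHS = 1/3 · 1/3 - 1 = -8/9

Since LHS ≠ RHS, this pair disproves the claim, and no lexicographically smaller pair (m ≤ n, integers ≥ 3) does.

For instance (6, 8) is also a counterexample (LHS = 1/48, RHS = -47/48), but it's lexicographically larger.

Answer: (m, n) = (3, 3)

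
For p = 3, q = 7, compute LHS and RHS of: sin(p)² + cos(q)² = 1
LHS = sin(3)² + cos(7)² ≈ 0.5883
RHS = 1

LHS ≠ RHS (they differ by about 0.4117), so the equation does not hold here.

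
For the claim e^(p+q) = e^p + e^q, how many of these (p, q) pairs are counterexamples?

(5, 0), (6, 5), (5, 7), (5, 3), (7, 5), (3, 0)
Testing each pair:
(5, 0): LHS = e^5 ≈ 148.4, RHS = 1 + e^5 ≈ 149.4 → counterexample
(6, 5): LHS = e^11 ≈ 59874.1, RHS = e^5 + e^6 ≈ 551.8 → counterexample
(5, 7): LHS = e^12 ≈ 162754.8, RHS = e^5 + e^7 ≈ 1245 → counterexample
(5, 3): LHS = e^8 ≈ 2981, RHS = e^3 + e^5 ≈ 168.5 → counterexample
(7, 5): LHS = e^12 ≈ 162754.8, RHS = e^5 + e^7 ≈ 1245 → counterexample
(3, 0): LHS = e^3 ≈ 20.09, RHS = 1 + e^3 ≈ 21.09 → counterexample

That makes 6 counterexamples.

Answer: 6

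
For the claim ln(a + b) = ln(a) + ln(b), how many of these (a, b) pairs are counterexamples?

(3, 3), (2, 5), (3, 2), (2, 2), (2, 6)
4

Testing each pair:
(3, 3): LHS = ln(6) ≈ 1.792, RHS = 2·ln(3) ≈ 2.197 → counterexample
(2, 5): LHS = ln(7) ≈ 1.946, RHS = ln(2) + ln(5) ≈ 2.303 → counterexample
(3, 2): LHS = ln(5) ≈ 1.609, RHS = ln(2) + ln(3) ≈ 1.792 → counterexample
(2, 2): LHS = ln(4) ≈ 1.386, RHS = 2·ln(2) ≈ 1.386 → satisfies claim
(2, 6): LHS = ln(8) ≈ 2.079, RHS = ln(2) + ln(6) ≈ 2.485 → counterexample

That makes 4 counterexamples.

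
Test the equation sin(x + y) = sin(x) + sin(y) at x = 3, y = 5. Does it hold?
Substituting x = 3, y = 5:

LHS = sin(3 + 5) = sin(8) ≈ 0.9894
RHS = sin(3) + sin(5) ≈ -0.8178

LHS ≠ RHS, so the equation does not hold at this point.

Answer: Fails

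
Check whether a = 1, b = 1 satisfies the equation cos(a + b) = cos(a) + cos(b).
Substituting a = 1, b = 1:

LHS = cos(1 + 1) = cos(2) ≈ -0.4161
RHS = cos(1) + cos(1) = 2·cos(1) ≈ 1.081

LHS ≠ RHS, so the equation does not hold at this point.

Answer: Fails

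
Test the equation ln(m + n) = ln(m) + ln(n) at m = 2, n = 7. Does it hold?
Fails

Substituting m = 2, n = 7:

LHS = ln(2 + 7) = ln(9) ≈ 2.197
RHS = ln(2) + ln(7) ≈ 2.639

LHS ≠ RHS, so the equation does not hold at this point.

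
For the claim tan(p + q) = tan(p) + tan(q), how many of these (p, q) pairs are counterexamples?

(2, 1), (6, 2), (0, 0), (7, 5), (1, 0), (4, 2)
4

Testing each pair:
(2, 1): LHS = tan(3) ≈ -0.1425, RHS = tan(2) + tan(1) ≈ -0.6276 → counterexample
(6, 2): LHS = tan(8) ≈ -6.8, RHS = tan(2) + tan(6) ≈ -2.476 → counterexample
(0, 0): LHS = 0, RHS = 0 → satisfies claim
(7, 5): LHS = tan(12) ≈ -0.6359, RHS = tan(5) + tan(7) ≈ -2.509 → counterexample
(1, 0): LHS = tan(1) ≈ 1.557, RHS = tan(1) ≈ 1.557 → satisfies claim
(4, 2): LHS = tan(6) ≈ -0.291, RHS = tan(2) + tan(4) ≈ -1.027 → counterexample

That makes 4 counterexamples.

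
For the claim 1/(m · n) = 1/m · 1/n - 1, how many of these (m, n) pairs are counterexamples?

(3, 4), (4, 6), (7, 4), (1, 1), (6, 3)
5

Testing each pair:
(3, 4): LHS = 1/12, RHS = -11/12 → counterexample
(4, 6): LHS = 1/24, RHS = -23/24 → counterexample
(7, 4): LHS = 1/28, RHS = -27/28 → counterexample
(1, 1): LHS = 1, RHS = 0 → counterexample
(6, 3): LHS = 1/18, RHS = -17/18 → counterexample

That makes 5 counterexamples.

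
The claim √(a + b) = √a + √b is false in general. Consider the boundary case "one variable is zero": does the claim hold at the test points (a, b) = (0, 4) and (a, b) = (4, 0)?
At (0, 4): LHS = 2, RHS = 2 → equal
At (4, 0): LHS = 2, RHS = 2 → equal

So the claim does hold at both of these boundary points, even though it is not an identity.

Answer: Yes, holds at both test points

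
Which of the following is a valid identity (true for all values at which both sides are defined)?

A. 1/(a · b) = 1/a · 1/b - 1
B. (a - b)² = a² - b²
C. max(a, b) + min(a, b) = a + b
A: fails at (1, 5) — LHS = 1/5, RHS = -4/5.
B: fails at (5, 8) — LHS = 9, RHS = -39.
C: holds — e.g. at (1, 3), both sides equal 4.

Answer: C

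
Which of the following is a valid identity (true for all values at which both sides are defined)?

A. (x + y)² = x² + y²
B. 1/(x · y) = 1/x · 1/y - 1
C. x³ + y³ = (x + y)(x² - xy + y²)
C

A: fails at (1, 3) — LHS = 16, RHS = 10.
B: fails at (4, 6) — LHS = 1/24, RHS = -23/24.
C: holds — e.g. at (2, 3), both sides equal 35.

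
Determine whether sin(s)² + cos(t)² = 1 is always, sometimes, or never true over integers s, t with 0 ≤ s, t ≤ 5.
It holds at (s, t) = (1, 1) (both sides equal 1), but fails at (s, t) = (4, 0) (LHS = sin(4)² + 1 ≈ 1.573, RHS = 1).

Answer: Sometimes true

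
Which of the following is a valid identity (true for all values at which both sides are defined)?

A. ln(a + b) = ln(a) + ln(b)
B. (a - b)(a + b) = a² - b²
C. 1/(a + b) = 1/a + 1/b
A: fails at (1, 4) — LHS = ln(5) ≈ 1.609, RHS = ln(4) ≈ 1.386.
B: holds — e.g. at (3, 7), both sides equal -40.
C: fails at (6, 7) — LHS = 1/13, RHS = 13/42.

Answer: B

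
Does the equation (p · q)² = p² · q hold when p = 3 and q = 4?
Fails

Substituting p = 3, q = 4:

LHS = (3 · 4)² = 144
RHS = 3² · 4 = 36

LHS ≠ RHS, so the equation does not hold at this point.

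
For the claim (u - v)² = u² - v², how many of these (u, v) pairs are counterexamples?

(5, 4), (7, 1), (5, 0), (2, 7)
3

Testing each pair:
(5, 4): LHS = 1, RHS = 9 → counterexample
(7, 1): LHS = 36, RHS = 48 → counterexample
(5, 0): LHS = 25, RHS = 25 → satisfies claim
(2, 7): LHS = 25, RHS = -45 → counterexample

That makes 3 counterexamples.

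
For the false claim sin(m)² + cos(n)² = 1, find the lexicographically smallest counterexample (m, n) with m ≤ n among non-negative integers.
At (0, 0): both sides equal 1, so it holds there.

Substituting (0, 1) into the claim:
LHS = sin(0)² + cos(1)² = cos(1)² ≈ 0.2919
RHS = 1

Since LHS ≠ RHS, this pair disproves the claim, and no lexicographically smaller pair (m ≤ n, non-negative integers) does.

For instance (5, 6) is also a counterexample (LHS = sin(5)² + cos(6)² ≈ 1.841, RHS = 1), but it's lexicographically larger.

Answer: (m, n) = (0, 1)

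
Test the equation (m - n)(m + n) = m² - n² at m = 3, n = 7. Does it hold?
Substituting m = 3, n = 7:

LHS = (3 - 7)(3 + 7) = -40
RHS = 3² - 7² = -40

LHS = RHS, so the equation holds at this point.

Answer: Holds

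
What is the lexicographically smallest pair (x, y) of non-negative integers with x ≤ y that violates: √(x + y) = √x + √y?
(x, y) = (1, 1)

Substituting (1, 1) into the claim:
LHS = √(1 + 1) = √(2) ≈ 1.414
RHS = √1 + √1 = 2

Since LHS ≠ RHS, this pair disproves the claim, and no lexicographically smaller pair (x ≤ y, non-negative integers) does.

For instance (3, 4) is also a counterexample (LHS = √(7) ≈ 2.646, RHS = √(3) + 2 ≈ 3.732), but it's lexicographically larger.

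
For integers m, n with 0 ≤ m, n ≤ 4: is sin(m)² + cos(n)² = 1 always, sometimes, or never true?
Sometimes true

It holds at (m, n) = (2, 2) (both sides equal 1), but fails at (m, n) = (2, 4) (LHS = cos(4)² + sin(2)² ≈ 1.254, RHS = 1).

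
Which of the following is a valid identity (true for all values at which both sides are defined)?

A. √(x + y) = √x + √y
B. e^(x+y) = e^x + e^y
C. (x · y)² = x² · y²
C

A: fails at (3, 3) — LHS = √(6) ≈ 2.449, RHS = 2·√(3) ≈ 3.464.
B: fails at (1, 5) — LHS = e^6 ≈ 403.4, RHS = e + e^5 ≈ 151.1.
C: holds — e.g. at (5, 8), both sides equal 1600.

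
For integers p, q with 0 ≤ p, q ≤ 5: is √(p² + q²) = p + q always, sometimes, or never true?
Sometimes true

It holds at (p, q) = (0, 2) (both sides equal 2), but fails at (p, q) = (1, 5) (LHS = √(26) ≈ 5.099, RHS = 6).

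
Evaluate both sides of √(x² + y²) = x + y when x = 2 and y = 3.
LHS = √(2² + 3²) = √(13) ≈ 3.606
RHS = 2 + 3 = 5

LHS ≠ RHS (they differ by about 1.394), so the equation does not hold here.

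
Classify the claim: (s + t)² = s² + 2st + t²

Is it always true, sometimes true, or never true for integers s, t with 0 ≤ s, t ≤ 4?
Always true

The identity holds for every pair in the range. For instance at (s, t) = (1, 2): both sides equal 9.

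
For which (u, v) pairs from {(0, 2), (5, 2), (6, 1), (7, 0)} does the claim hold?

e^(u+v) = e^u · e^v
All pairs

Testing each pair:
(0, 2): LHS = e^2 ≈ 7.389, RHS = e^2 ≈ 7.389 → holds
(5, 2): LHS = e^7 ≈ 1097, RHS = e^7 ≈ 1097 → holds
(6, 1): LHS = e^7 ≈ 1097, RHS = e^7 ≈ 1097 → holds
(7, 0): LHS = e^7 ≈ 1097, RHS = e^7 ≈ 1097 → holds

Every pair satisfies the claim.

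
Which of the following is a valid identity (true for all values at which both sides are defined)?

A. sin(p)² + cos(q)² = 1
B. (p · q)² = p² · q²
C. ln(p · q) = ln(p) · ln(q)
B

A: fails at (1, 4) — LHS = cos(4)² + sin(1)² ≈ 1.135, RHS = 1.
B: holds — e.g. at (2, 7), both sides equal 196.
C: fails at (4, 5) — LHS = ln(20) ≈ 2.996, RHS = ln(4)·ln(5) ≈ 2.231.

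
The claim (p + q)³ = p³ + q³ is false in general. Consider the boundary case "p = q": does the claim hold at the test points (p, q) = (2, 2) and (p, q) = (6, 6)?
At (2, 2): LHS = 64 ≠ RHS = 16
At (6, 6): LHS = 1728 ≠ RHS = 432

Answer: No, fails at both test points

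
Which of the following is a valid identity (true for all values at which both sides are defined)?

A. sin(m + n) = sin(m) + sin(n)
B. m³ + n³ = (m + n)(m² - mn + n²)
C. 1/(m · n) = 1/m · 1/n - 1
B

A: fails at (3, 5) — LHS = sin(8) ≈ 0.9894, RHS = sin(5) + sin(3) ≈ -0.8178.
B: holds — e.g. at (2, 4), both sides equal 72.
C: fails at (1, 1) — LHS = 1, RHS = 0.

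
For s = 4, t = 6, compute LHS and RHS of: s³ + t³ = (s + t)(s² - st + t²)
LHS = 4³ + 6³ = 280
RHS = (4 + 6)(4² - 4·6 + 6²) = 280

LHS = RHS: the two sides agree.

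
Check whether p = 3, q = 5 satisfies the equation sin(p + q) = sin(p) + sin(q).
Fails

Substituting p = 3, q = 5:

LHS = sin(3 + 5) = sin(8) ≈ 0.9894
RHS = sin(3) + sin(5) ≈ -0.8178

LHS ≠ RHS, so the equation does not hold at this point.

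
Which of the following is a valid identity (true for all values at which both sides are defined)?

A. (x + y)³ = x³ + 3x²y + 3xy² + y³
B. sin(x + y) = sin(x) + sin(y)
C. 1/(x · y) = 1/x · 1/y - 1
A

A: holds — e.g. at (4, 4), both sides equal 512.
B: fails at (5, 5) — LHS = sin(10) ≈ -0.544, RHS = 2·sin(5) ≈ -1.918.
C: fails at (4, 5) — LHS = 1/20, RHS = -19/20.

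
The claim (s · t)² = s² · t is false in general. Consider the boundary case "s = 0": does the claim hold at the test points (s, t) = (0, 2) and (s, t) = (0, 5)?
Yes, holds at both test points

At (0, 2): LHS = 0, RHS = 0 → equal
At (0, 5): LHS = 0, RHS = 0 → equal

So the claim does hold at both of these boundary points, even though it is not an identity.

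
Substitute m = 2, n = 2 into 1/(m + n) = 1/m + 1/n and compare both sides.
LHS = 1/(2 + 2) = 1/4
RHS = 1/2 + 1/2 = 1

LHS ≠ RHS, so the equation does not hold here.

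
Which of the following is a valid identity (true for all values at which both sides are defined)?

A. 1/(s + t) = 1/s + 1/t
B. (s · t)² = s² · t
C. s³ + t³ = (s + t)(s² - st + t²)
A: fails at (2, 4) — LHS = 1/6, RHS = 3/4.
B: fails at (2, 4) — LHS = 64, RHS = 16.
C: holds — e.g. at (4, 5), both sides equal 189.

Answer: C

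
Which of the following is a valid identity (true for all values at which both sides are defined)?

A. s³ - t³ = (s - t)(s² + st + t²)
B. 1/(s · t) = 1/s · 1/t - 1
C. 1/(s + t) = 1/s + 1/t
A: holds — e.g. at (4, 6), both sides equal -152.
B: fails at (4, 6) — LHS = 1/24, RHS = -23/24.
C: fails at (4, 6) — LHS = 1/10, RHS = 5/12.

Answer: A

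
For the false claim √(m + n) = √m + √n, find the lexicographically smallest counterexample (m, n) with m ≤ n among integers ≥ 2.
Substituting (2, 2) into the claim:
LHS = √(2 + 2) = 2
RHS = √2 + √2 = 2·√(2) ≈ 2.828

Since LHS ≠ RHS, this pair disproves the claim, and no lexicographically smaller pair (m ≤ n, integers ≥ 2) does.

For instance (3, 3) is also a counterexample (LHS = √(6) ≈ 2.449, RHS = 2·√(3) ≈ 3.464), but it's lexicographically larger.

Answer: (m, n) = (2, 2)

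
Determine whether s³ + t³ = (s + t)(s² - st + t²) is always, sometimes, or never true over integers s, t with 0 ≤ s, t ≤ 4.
Always true

The identity holds for every pair in the range. For instance at (s, t) = (4, 3): both sides equal 91.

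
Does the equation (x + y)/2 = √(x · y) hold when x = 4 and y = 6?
Substituting x = 4, y = 6:

LHS = (4 + 6)/2 = 5
RHS = √(4 · 6) = 2·√(6) ≈ 4.899

LHS ≠ RHS, so the equation does not hold at this point.

Answer: Fails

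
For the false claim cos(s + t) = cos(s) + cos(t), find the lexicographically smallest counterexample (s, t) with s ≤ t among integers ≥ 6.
Substituting (6, 6) into the claim:
LHS = cos(6 + 6) = cos(12) ≈ 0.8439
RHS = cos(6) + cos(6) = 2·cos(6) ≈ 1.92

Since LHS ≠ RHS, this pair disproves the claim, and no lexicographically smaller pair (s ≤ t, integers ≥ 6) does.

For instance (11, 12) is also a counterexample (LHS = cos(23) ≈ -0.5328, RHS = cos(11) + cos(12) ≈ 0.8483), but it's lexicographically larger.

Answer: (s, t) = (6, 6)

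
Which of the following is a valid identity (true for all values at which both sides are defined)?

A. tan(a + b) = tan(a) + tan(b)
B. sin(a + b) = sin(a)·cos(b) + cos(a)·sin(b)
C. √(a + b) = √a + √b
B

A: fails at (1, 1) — LHS = tan(2) ≈ -2.185, RHS = 2·tan(1) ≈ 3.115.
B: holds — e.g. at (1, 4), both sides equal sin(5) ≈ -0.9589.
C: fails at (2, 7) — LHS = 3, RHS = √(2) + √(7) ≈ 4.06.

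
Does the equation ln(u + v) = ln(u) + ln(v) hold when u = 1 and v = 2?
Fails

Substituting u = 1, v = 2:

LHS = ln(1 + 2) = ln(3) ≈ 1.099
RHS = ln(1) + ln(2) = ln(2) ≈ 0.6931

LHS ≠ RHS, so the equation does not hold at this point.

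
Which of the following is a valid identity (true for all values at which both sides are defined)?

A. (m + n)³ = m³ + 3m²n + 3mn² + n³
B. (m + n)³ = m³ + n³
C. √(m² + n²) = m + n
A

A: holds — e.g. at (1, 5), both sides equal 216.
B: fails at (2, 7) — LHS = 729, RHS = 351.
C: fails at (1, 4) — LHS = √(17) ≈ 4.123, RHS = 5.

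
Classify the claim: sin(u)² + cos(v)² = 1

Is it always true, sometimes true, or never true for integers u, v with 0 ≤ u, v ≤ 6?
It holds at (u, v) = (1, 1) (both sides equal 1), but fails at (u, v) = (2, 1) (LHS = cos(1)² + sin(2)² ≈ 1.119, RHS = 1).

Answer: Sometimes true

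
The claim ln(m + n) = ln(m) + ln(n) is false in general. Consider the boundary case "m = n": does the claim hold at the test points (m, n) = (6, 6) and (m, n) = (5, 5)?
No, fails at both test points

At (6, 6): LHS = ln(12) ≈ 2.485 ≠ RHS = 2·ln(6) ≈ 3.584
At (5, 5): LHS = ln(10) ≈ 2.303 ≠ RHS = 2·ln(5) ≈ 3.219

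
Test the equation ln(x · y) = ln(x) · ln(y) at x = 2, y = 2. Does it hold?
Fails

Substituting x = 2, y = 2:

LHS = ln(2 · 2) = ln(4) ≈ 1.386
RHS = ln(2) · ln(2) = ln(2)² ≈ 0.4805

LHS ≠ RHS, so the equation does not hold at this point.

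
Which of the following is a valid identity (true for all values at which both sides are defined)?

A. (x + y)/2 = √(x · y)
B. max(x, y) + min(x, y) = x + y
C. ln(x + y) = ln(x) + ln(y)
A: fails at (6, 7) — LHS = 13/2, RHS = √(42) ≈ 6.481.
B: holds — e.g. at (1, 4), both sides equal 5.
C: fails at (5, 5) — LHS = ln(10) ≈ 2.303, RHS = 2·ln(5) ≈ 3.219.

Answer: B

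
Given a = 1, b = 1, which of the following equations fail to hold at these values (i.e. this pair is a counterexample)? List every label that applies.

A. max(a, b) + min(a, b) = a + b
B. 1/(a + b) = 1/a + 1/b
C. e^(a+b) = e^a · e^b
Evaluating each claim at the given values:
A. LHS = 2, RHS = 2 → holds here (LHS = RHS)
B. LHS = 1/2, RHS = 2 → fails here (LHS ≠ RHS)
C. LHS = e^2 ≈ 7.389, RHS = e^2 ≈ 7.389 → holds here (LHS = RHS)

Answer: B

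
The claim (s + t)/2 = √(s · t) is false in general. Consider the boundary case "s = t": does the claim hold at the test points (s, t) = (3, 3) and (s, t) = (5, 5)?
At (3, 3): LHS = 3, RHS = 3 → equal
At (5, 5): LHS = 5, RHS = 5 → equal

So the claim does hold at both of these boundary points, even though it is not an identity.

Answer: Yes, holds at both test points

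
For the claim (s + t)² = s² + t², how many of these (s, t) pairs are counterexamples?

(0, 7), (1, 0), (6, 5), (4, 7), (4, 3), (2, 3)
Testing each pair:
(0, 7): LHS = 49, RHS = 49 → satisfies claim
(1, 0): LHS = 1, RHS = 1 → satisfies claim
(6, 5): LHS = 121, RHS = 61 → counterexample
(4, 7): LHS = 121, RHS = 65 → counterexample
(4, 3): LHS = 49, RHS = 25 → counterexample
(2, 3): LHS = 25, RHS = 13 → counterexample

That makes 4 counterexamples.

Answer: 4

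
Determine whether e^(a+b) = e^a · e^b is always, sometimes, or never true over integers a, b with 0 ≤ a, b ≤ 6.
Always true

The identity holds for every pair in the range. For instance at (a, b) = (5, 1): both sides equal e^6 ≈ 403.4.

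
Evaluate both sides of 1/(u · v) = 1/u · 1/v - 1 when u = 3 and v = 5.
LHS = 1/(3 · 5) = 1/15
RHS = 1/3 · 1/5 - 1 = -14/15

LHS ≠ RHS, so the equation does not hold here.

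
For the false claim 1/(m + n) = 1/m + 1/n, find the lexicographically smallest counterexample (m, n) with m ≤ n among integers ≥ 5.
Substituting (5, 5) into the claim:
LHS = 1/(5 + 5) = 1/10
RHS = 1/5 + 1/5 = 2/5

Since LHS ≠ RHS, this pair disproves the claim, and no lexicographically smaller pair (m ≤ n, integers ≥ 5) does.

For instance (5, 9) is also a counterexample (LHS = 1/14, RHS = 14/45), but it's lexicographically larger.

Answer: (m, n) = (5, 5)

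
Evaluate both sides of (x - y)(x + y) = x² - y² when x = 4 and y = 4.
LHS = (4 - 4)(4 + 4) = 0
RHS = 4² - 4² = 0

LHS = RHS: the two sides agree.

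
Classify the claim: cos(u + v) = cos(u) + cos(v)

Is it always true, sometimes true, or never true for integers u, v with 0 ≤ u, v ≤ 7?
Never true

The claim fails for every pair in the range. For instance at (u, v) = (2, 3): LHS = cos(5) ≈ 0.2837, RHS = cos(3) + cos(2) ≈ -1.406.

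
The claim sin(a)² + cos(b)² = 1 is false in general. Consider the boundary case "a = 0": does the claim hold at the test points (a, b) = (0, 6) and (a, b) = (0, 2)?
At (0, 6): LHS = cos(6)² ≈ 0.9219 ≠ RHS = 1
At (0, 2): LHS = cos(2)² ≈ 0.1732 ≠ RHS = 1

Answer: No, fails at both test points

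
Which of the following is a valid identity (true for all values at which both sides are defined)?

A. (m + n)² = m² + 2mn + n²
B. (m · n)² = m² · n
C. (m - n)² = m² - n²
A: holds — e.g. at (2, 4), both sides equal 36.
B: fails at (1, 2) — LHS = 4, RHS = 2.
C: fails at (1, 4) — LHS = 9, RHS = -15.

Answer: A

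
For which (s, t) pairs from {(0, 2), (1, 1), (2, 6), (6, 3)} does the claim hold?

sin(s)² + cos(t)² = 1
(1, 1)

Testing each pair:
(0, 2): LHS = cos(2)² ≈ 0.1732, RHS = 1 → fails
(1, 1): LHS = cos(1)² + sin(1)² = 1, RHS = 1 → holds
(2, 6): LHS = sin(2)² + cos(6)² ≈ 1.749, RHS = 1 → fails
(6, 3): LHS = sin(6)² + cos(3)² ≈ 1.058, RHS = 1 → fails

1 of 4 pairs satisfies the claim.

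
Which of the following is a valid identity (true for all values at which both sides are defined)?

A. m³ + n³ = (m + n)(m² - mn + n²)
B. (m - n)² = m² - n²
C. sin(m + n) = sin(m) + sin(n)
A: holds — e.g. at (0, 1), both sides equal 1.
B: fails at (0, 1) — LHS = 1, RHS = -1.
C: fails at (4, 5) — LHS = sin(9) ≈ 0.4121, RHS = sin(5) + sin(4) ≈ -1.716.

Answer: A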